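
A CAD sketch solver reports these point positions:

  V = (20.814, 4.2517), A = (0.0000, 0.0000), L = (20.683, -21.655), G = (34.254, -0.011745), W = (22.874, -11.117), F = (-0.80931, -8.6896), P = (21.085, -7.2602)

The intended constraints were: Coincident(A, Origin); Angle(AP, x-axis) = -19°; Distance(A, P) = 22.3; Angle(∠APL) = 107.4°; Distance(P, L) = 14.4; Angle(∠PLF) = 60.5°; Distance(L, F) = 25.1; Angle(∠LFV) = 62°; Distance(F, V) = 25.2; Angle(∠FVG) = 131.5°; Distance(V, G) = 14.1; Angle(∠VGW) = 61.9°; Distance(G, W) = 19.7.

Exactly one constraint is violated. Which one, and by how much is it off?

Distance(G, W) = 19.7 — off by 3.80.

A = (0.00, 0.00) ✓; AP at -19.00° ✓; |AP| = 22.30 ✓; ∠APL = 107.4° ✓; |PL| = 14.40 ✓; ∠PLF = 60.50° ✓; |LF| = 25.10 ✓; ∠LFV = 62.00° ✓; |FV| = 25.20 ✓; ∠FVG = 131.5° ✓; |VG| = 14.10 ✓; ∠VGW = 61.90° ✓; |GW| = 15.90 ✗.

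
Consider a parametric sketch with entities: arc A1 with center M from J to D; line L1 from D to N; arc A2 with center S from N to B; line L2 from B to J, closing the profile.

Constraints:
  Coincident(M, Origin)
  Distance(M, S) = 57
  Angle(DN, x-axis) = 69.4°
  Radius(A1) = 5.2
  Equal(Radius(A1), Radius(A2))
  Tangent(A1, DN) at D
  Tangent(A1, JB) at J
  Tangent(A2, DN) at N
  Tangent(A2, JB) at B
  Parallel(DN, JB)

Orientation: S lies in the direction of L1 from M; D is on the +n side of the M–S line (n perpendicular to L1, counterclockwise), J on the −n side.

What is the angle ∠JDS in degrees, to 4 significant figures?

84.79°

The slot axis is L1's direction at 69.4°, so u = (cos 69.4°, sin 69.4°) = (0.3518, 0.9361) and n = (−sin 69.4°, cos 69.4°) = (-0.9361, 0.3518). M is at the origin and S lies 57.0 along u from M, so S = 57.0·u = (20.05, 53.36). Tangency of A1 to both parallel lines with radius 5.2 puts D and J at M ± 5.2·n: D = (-4.868, 1.830), J = (4.868, -1.830). Then cos ∠JDS = DJ·DS / (|DJ||DS|), giving 84.79°.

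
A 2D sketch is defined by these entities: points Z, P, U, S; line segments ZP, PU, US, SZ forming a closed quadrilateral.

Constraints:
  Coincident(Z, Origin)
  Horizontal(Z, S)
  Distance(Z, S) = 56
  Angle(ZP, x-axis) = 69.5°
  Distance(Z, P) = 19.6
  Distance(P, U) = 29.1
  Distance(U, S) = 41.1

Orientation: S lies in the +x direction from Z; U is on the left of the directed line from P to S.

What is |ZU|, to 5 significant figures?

46.058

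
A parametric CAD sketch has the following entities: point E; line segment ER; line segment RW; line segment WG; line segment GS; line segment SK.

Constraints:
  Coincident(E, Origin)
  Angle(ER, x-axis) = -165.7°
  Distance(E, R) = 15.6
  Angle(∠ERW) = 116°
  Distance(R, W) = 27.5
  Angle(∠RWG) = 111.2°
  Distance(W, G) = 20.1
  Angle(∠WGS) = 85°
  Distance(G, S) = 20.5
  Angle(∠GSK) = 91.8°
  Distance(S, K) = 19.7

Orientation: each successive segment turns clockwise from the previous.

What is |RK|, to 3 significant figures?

10.7

E is at the origin; ER runs at -165.7° with length 15.6, so R = (-15.1, -3.85). ∠ERW = 116.0° gives RW at 130° from the x-axis; with |RW| = 27.5, W = (-32.9, 17.1). ∠RWG = 111.2° gives WG at 61.5° from the x-axis; with |WG| = 20.1, G = (-23.3, 34.8). ∠WGS = 85.0° gives GS at -33.5° from the x-axis; with |GS| = 20.5, S = (-6.22, 23.5). ∠GSK = 91.8° gives SK at -122° from the x-axis; with |SK| = 19.7, K = (-16.6, 6.71). Then |RK| = |K − R| = 10.7.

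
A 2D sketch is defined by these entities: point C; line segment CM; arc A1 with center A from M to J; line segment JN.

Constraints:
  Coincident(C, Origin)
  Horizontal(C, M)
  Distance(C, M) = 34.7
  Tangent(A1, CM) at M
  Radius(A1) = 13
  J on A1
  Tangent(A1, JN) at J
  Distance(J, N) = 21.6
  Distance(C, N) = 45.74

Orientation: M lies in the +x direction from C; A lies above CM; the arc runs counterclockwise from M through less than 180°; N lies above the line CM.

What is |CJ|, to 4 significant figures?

48.88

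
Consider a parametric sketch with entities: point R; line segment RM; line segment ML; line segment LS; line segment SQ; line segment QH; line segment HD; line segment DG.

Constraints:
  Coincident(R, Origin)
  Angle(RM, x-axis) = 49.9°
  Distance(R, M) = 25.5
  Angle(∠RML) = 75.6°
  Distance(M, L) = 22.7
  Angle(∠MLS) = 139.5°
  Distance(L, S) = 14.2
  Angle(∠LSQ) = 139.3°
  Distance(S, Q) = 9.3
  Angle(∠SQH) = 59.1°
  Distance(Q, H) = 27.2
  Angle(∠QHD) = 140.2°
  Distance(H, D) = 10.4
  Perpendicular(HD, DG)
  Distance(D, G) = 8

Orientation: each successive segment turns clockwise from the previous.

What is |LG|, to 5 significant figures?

11.824

R is at the origin; RM runs at 49.9° with length 25.5, so M = (16.425, 19.505). ∠RML = 75.6° gives ML at -54.500° from the x-axis; with |ML| = 22.7, L = (29.607, 1.0251). ∠MLS = 139.5° gives LS at -95.000° from the x-axis; with |LS| = 14.2, S = (28.369, -13.121). ∠LSQ = 139.3° gives SQ at -135.70° from the x-axis; with |SQ| = 9.3, Q = (21.714, -19.616). ∠SQH = 59.1° gives QH at 103.40° from the x-axis; with |QH| = 27.2, H = (15.410, 6.8434). ∠QHD = 140.2° gives HD at 63.600° from the x-axis; with |HD| = 10.4, D = (20.034, 16.159). The perpendicularity gives DG at right angles to HD, so DG runs at -26.400°; with |DG| = 8.0, G = (27.200, 12.602). Then |LG| = |G − L| = 11.824.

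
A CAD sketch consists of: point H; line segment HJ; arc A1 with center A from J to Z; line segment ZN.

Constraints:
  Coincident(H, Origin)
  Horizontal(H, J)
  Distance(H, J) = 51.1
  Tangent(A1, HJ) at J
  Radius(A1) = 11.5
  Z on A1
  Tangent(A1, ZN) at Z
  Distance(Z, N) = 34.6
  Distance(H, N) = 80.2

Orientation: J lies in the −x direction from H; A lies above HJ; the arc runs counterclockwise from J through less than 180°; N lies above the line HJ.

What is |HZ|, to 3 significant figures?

47.0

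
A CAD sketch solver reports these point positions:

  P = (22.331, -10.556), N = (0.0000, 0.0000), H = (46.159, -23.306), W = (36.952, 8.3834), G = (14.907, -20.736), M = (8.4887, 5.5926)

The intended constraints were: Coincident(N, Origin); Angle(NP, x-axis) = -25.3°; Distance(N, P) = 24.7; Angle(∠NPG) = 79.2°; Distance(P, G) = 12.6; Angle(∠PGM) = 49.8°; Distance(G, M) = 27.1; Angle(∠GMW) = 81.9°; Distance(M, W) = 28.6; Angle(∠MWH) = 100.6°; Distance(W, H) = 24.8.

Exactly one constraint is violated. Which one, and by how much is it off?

Distance(W, H) = 24.8 — off by 8.20.

N = (0.00, 0.00) ✓; NP at -25.30° ✓; |NP| = 24.70 ✓; ∠NPG = 79.20° ✓; |PG| = 12.60 ✓; ∠PGM = 49.80° ✓; |GM| = 27.10 ✓; ∠GMW = 81.90° ✓; |MW| = 28.60 ✓; ∠MWH = 100.6° ✓; |WH| = 33.00 ✗.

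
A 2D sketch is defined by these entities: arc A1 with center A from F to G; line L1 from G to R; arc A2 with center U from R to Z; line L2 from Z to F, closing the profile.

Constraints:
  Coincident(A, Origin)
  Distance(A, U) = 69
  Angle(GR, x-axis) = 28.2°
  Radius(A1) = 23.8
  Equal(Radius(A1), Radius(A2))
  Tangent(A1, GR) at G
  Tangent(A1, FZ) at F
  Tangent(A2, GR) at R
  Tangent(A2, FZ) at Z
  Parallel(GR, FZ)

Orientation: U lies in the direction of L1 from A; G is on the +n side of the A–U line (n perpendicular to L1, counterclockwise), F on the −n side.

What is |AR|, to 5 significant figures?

72.989

Tangency of A1 to both parallel lines with radius 23.8 puts G and F at A ± 23.8·n: G = (-11.247, 20.975), F = (11.247, -20.975). Equal radii place R and Z the same way about U: R = U + 23.8·n = (49.563, 53.581), Z = U − 23.8·n = (72.057, 11.631). Then |AR| = |R − A| = 72.989.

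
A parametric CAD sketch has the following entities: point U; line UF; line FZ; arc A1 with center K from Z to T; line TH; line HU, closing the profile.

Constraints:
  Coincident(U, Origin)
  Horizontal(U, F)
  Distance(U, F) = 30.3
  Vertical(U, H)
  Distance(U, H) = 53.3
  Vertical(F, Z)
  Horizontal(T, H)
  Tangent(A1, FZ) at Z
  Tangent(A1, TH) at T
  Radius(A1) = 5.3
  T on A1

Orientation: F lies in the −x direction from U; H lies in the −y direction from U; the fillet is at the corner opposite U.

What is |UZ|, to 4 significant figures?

56.76

U is at the origin; U and F share the same y with |UF| = 30.3 and F on the −x side, so F = (-30.30, 0.000). U and H share the same x with |UH| = 53.3 and H on the −y side, so H = (0.000, -53.30). The virtual corner opposite U is at (-30.30, -53.30). The tangent condition forces KZ to be normal to FZ and tangency of A1 to TH means the radius KT is perpendicular to TH, with radius 5.3, so the center K sits 5.3 in from both sides at K = (-25.00, -48.00). That places the tangent points at Z = (-30.30, -48.00) on FZ and T = (-25.00, -53.30) on TH. Then |UZ| = |Z − U| = 56.76.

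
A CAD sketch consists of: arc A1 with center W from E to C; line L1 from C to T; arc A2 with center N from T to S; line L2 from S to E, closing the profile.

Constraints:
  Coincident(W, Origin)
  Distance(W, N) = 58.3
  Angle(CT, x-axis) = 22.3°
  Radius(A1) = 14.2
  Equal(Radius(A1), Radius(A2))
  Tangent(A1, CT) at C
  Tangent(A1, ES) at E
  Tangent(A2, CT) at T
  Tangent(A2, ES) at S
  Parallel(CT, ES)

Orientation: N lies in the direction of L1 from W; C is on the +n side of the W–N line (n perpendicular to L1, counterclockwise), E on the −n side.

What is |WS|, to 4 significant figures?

60.00

The slot axis is L1's direction at 22.3°, so u = (cos 22.3°, sin 22.3°) = (0.9252, 0.3795) and n = (−sin 22.3°, cos 22.3°) = (-0.3795, 0.9252). W is at the origin and N lies 58.3 along u from W, so N = 58.3·u = (53.94, 22.12). Tangency of A1 to both parallel lines with radius 14.2 puts C and E at W ± 14.2·n: C = (-5.388, 13.14), E = (5.388, -13.14). Equal radii place T and S the same way about N: T = N + 14.2·n = (48.55, 35.26), S = N − 14.2·n = (59.33, 8.984). Then |WS| = |S − W| = 60.00.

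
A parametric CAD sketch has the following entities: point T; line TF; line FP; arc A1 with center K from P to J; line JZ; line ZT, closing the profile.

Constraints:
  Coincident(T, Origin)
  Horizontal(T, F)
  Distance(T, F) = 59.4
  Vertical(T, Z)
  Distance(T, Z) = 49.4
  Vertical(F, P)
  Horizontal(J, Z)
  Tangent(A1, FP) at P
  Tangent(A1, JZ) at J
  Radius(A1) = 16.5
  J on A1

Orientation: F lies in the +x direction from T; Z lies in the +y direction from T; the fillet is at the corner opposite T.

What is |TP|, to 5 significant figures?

67.903

The virtual corner opposite T is at (59.400, 49.400). The tangent condition forces KP to be normal to FP and A1 meets JZ tangentially, so KJ is at right angles to JZ, with radius 16.5, so the center K sits 16.5 in from both sides at K = (42.900, 32.900). That places the tangent points at P = (59.400, 32.900) on FP and J = (42.900, 49.400) on JZ. Then |TP| = |P − T| = 67.903.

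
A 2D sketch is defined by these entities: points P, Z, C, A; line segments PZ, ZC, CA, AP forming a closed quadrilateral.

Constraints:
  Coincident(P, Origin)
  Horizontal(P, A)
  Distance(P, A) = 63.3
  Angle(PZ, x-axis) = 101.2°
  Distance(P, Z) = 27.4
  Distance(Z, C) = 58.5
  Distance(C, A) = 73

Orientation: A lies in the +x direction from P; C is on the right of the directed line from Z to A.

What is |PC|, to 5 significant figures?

31.656

Checks: P = (0.00, 0.00) ✓; |ZC| = 58.50 ✓; |CA| = 73.00 ✓.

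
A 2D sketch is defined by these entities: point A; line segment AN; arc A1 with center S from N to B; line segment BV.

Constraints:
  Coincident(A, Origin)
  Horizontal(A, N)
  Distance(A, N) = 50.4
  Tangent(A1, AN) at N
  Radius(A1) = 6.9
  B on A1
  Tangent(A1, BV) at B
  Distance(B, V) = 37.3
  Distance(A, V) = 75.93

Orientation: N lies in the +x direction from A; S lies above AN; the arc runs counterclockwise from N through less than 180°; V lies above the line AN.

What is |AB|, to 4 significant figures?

57.53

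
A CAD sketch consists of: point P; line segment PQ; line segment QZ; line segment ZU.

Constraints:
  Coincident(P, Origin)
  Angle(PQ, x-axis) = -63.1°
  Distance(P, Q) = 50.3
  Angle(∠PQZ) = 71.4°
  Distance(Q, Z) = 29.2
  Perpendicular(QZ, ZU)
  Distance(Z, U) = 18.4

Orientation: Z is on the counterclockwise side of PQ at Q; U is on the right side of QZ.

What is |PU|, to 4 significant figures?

67.37

P is at the origin; PQ runs at -63.1° with length 50.3, so Q = 50.3·(cos -63.1°, sin -63.1°) = (22.76, -44.86). ∠PQZ = 71.4°, so QZ runs at -63.1° + (180° − 71.4°) = 45.50° from the x-axis; with |QZ| = 29.2, Z = Q + 29.2·(cos 45.50°, sin 45.50°) = (43.22, -24.03). QZ ⟂ ZU; with |ZU| = 18.4 on the right of QZ, U = Z + 18.4·(0.7133, -0.7009) = (56.35, -36.93). Then |PU| = |U − P| = 67.37.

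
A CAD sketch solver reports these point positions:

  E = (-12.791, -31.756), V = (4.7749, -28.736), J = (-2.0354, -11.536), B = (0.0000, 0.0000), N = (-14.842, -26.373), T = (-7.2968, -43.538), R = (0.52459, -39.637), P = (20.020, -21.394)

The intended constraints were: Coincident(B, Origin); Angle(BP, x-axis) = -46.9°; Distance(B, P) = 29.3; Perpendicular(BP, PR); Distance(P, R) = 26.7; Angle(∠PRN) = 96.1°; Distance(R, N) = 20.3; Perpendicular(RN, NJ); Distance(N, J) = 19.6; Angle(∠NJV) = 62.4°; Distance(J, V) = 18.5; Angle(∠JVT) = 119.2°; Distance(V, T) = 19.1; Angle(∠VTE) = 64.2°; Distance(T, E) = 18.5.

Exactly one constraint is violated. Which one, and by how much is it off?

Distance(T, E) = 18.5 — off by 5.50.

B = (0.00, 0.00) ✓; BP at -46.90° ✓; |BP| = 29.30 ✓; ∠(BP, PR) = 90.00° ✓; |PR| = 26.70 ✓; ∠PRN = 96.10° ✓; |RN| = 20.30 ✓; ∠(RN, NJ) = 90.00° ✓; |NJ| = 19.60 ✓; ∠NJV = 62.40° ✓; |JV| = 18.50 ✓; ∠JVT = 119.2° ✓; |VT| = 19.10 ✓; ∠VTE = 64.20° ✓; |TE| = 13.00 ✗.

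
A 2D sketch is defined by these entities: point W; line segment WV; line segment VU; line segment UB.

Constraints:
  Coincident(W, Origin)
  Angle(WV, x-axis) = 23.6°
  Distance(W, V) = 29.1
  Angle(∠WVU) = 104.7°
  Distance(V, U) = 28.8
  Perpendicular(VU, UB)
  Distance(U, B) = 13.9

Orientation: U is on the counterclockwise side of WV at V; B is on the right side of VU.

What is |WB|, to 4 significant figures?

55.47

W is at the origin; WV runs at 23.6° with length 29.1, so V = 29.1·(cos 23.6°, sin 23.6°) = (26.67, 11.65). ∠WVU = 104.7°, so VU runs at 23.6° + (180° − 104.7°) = 98.90° from the x-axis; with |VU| = 28.8, U = V + 28.8·(cos 98.90°, sin 98.90°) = (22.21, 40.10). VU is perpendicular to UB; with |UB| = 13.9 on the right of VU, B = U + 13.9·(0.9880, 0.1547) = (35.94, 42.25). Then |WB| = |B − W| = 55.47.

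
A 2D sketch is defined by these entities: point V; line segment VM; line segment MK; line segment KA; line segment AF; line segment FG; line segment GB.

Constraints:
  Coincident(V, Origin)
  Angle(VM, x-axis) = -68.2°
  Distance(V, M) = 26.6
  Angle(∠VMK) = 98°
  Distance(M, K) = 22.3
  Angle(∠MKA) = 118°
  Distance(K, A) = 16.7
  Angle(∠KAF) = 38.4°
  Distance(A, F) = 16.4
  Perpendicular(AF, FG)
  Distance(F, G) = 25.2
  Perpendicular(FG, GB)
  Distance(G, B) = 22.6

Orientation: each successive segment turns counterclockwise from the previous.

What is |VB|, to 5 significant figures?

59.149

AF is perpendicular to FG, so FG runs at -52.600°; with |FG| = 25.2, G = (37.909, -33.169). The perpendicularity gives GB at right angles to FG, so GB runs at 37.400°; with |GB| = 22.6, B = (55.863, -19.442). Then |VB| = |B − V| = 59.149.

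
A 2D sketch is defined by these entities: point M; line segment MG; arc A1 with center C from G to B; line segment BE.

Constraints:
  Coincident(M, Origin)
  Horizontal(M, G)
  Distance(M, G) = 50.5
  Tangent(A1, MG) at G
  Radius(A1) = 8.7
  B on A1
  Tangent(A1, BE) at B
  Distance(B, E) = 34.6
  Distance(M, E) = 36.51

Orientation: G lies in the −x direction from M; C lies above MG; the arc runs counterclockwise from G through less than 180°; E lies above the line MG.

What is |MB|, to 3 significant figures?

44.0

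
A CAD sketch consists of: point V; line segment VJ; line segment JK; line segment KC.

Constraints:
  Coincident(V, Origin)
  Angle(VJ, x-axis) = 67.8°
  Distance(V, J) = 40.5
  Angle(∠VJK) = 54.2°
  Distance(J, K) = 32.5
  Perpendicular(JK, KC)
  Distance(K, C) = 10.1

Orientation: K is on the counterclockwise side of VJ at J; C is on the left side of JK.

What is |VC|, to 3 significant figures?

24.4

V is at the origin; VJ runs at 67.8° with length 40.5, so J = 40.5·(cos 67.8°, sin 67.8°) = (15.3, 37.5). ∠VJK = 54.2°, so JK runs at 67.8° + (180° − 54.2°) = 194° from the x-axis; with |JK| = 32.5, K = J + 32.5·(cos 194°, sin 194°) = (-16.3, 29.9). JK is perpendicular to KC; with |KC| = 10.1 on the left of JK, C = K + 10.1·(0.235, -0.972) = (-13.9, 20.0). Then |VC| = |C − V| = 24.4.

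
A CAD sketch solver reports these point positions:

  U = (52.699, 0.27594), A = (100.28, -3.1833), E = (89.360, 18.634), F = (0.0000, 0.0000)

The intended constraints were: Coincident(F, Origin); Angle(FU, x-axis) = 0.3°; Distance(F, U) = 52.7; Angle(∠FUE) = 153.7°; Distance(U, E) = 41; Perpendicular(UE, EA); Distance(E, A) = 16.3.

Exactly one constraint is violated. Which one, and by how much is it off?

Distance(E, A) = 16.3 — off by 8.10.

F = (0.00, 0.00) ✓; FU at 0.3000° ✓; |FU| = 52.70 ✓; ∠FUE = 153.7° ✓; |UE| = 41.00 ✓; ∠(UE, EA) = 90.01° ✓; |EA| = 24.40 ✗.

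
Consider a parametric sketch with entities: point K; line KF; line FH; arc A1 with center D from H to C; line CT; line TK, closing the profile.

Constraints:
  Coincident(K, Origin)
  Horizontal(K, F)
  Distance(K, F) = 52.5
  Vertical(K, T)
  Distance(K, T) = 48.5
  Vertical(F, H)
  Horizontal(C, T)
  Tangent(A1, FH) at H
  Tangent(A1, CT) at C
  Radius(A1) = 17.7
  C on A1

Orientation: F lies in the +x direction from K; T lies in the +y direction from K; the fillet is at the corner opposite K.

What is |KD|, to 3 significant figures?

46.5

KT is vertical with |KT| = 48.5 and T on the +y side, so T = (0.00, 48.5). The virtual corner opposite K is at (52.5, 48.5). A1 meets FH tangentially, so DH is at right angles to FH and A1 meets CT tangentially, so DC is at right angles to CT, with radius 17.7, so the center D sits 17.7 in from both sides at D = (34.8, 30.8). Then |KD| = |D − K| = 46.5.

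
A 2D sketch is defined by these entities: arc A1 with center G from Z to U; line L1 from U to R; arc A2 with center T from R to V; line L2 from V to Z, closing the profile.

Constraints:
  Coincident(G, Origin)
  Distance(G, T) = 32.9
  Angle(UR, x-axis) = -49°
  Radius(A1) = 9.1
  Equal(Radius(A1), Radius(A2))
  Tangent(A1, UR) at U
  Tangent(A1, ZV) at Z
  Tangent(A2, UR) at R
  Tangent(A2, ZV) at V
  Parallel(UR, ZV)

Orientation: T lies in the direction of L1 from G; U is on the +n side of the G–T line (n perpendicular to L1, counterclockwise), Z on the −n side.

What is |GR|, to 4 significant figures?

34.14

The slot axis is L1's direction at -49.0°, so u = (cos -49.0°, sin -49.0°) = (0.6561, -0.7547) and n = (−sin -49.0°, cos -49.0°) = (0.7547, 0.6561). G is at the origin and T lies 32.9 along u from G, so T = 32.9·u = (21.58, -24.83). Tangency of A1 to both parallel lines with radius 9.1 puts U and Z at G ± 9.1·n: U = (6.868, 5.970), Z = (-6.868, -5.970). Equal radii place R and V the same way about T: R = T + 9.1·n = (28.45, -18.86), V = T − 9.1·n = (14.72, -30.80). Then |GR| = |R − G| = 34.14.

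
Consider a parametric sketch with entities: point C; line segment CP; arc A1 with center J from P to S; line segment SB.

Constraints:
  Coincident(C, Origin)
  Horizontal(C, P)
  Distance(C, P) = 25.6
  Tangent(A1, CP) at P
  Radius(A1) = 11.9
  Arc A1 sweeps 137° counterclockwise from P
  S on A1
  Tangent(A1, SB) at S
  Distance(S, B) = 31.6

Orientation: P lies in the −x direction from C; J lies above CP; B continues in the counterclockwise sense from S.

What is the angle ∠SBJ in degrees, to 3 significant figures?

20.6°

C is at the origin; CP is horizontal with |CP| = 25.6 and P on the −x side, so P = (-25.6, 0.00). Tangency of A1 to CP means the radius JP is perpendicular to CP, so J = P + (0, 11.9) = (-25.6, 11.9). On A1, P sits at bearing -90° from J; a 137° counterclockwise sweep puts S at bearing 47°, so S = J + 11.9·(cos 47°, sin 47°) = (-17.5, 20.6). The tangent condition forces JS to be normal to SB, so SB runs along (−sin 47°, cos 47°); with |SB| = 31.6, B = (-40.6, 42.2). Then cos ∠SBJ = BS·BJ / (|BS||BJ|), giving 20.6°.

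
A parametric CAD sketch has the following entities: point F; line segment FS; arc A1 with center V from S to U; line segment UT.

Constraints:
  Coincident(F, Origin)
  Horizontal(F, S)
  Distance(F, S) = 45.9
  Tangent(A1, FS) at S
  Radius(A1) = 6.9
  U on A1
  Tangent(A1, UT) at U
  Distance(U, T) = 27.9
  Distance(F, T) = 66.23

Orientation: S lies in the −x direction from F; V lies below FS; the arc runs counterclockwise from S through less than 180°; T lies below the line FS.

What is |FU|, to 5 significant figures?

53.024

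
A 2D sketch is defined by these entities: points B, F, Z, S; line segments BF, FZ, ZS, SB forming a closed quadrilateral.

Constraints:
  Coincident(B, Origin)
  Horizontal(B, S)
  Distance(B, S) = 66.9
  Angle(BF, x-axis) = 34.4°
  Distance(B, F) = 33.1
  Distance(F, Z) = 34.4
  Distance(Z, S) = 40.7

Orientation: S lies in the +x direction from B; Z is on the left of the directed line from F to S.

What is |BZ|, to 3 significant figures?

67.5

Checks: |FZ| = 34.40 ✓; |ZS| = 40.70 ✓.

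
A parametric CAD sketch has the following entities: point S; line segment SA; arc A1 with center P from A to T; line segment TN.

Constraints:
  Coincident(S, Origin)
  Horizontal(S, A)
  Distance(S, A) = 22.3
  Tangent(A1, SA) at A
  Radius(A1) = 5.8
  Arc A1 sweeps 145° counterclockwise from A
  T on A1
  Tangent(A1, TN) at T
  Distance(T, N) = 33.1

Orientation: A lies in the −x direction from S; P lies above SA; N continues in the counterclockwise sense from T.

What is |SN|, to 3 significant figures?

54.7

S is at the origin; SA is horizontal with |SA| = 22.3 and A on the −x side, so A = (-22.3, 0.00). Tangency of A1 to SA means the radius PA is perpendicular to SA, so P = A + (0, 5.8) = (-22.3, 5.80). On A1, A sits at bearing -90° from P; a 145° counterclockwise sweep puts T at bearing 55°, so T = P + 5.8·(cos 55°, sin 55°) = (-19.0, 10.6). Tangency of A1 to TN means the radius PT is perpendicular to TN, so TN runs along (−sin 55°, cos 55°); with |TN| = 33.1, N = (-46.1, 29.5). Then |SN| = |N − S| = 54.7.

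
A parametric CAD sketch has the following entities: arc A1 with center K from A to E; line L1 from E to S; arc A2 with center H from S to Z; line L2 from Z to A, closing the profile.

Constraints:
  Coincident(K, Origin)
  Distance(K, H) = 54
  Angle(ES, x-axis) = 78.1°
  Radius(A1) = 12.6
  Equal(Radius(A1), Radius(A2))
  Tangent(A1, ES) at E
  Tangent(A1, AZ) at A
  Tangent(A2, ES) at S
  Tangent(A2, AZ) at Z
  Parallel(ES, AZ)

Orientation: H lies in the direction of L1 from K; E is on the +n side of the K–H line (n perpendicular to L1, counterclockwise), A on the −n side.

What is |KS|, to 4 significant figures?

55.45

The slot axis is L1's direction at 78.1°, so u = (cos 78.1°, sin 78.1°) = (0.2062, 0.9785) and n = (−sin 78.1°, cos 78.1°) = (-0.9785, 0.2062). K is at the origin and H lies 54.0 along u from K, so H = 54.0·u = (11.14, 52.84). Tangency of A1 to both parallel lines with radius 12.6 puts E and A at K ± 12.6·n: E = (-12.33, 2.598), A = (12.33, -2.598). Equal radii place S and Z the same way about H: S = H + 12.6·n = (-1.194, 55.44), Z = H − 12.6·n = (23.46, 50.24). Then |KS| = |S − K| = 55.45.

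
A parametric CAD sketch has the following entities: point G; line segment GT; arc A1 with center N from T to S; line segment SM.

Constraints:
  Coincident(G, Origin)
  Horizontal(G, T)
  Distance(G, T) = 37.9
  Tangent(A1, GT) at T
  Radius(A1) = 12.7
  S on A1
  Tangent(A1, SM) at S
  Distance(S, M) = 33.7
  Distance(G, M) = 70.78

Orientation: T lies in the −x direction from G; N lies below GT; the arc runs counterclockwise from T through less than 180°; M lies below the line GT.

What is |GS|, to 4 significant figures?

51.64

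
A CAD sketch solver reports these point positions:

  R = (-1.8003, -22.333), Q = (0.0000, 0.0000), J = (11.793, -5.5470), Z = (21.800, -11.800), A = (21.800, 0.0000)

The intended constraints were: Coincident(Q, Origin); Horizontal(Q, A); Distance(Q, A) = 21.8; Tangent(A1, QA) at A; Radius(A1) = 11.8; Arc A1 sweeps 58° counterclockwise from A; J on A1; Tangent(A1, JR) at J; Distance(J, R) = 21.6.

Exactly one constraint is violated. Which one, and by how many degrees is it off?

Tangent(A1, JR) at J — off by 7.00°.

Q = (0.00, 0.00) ✓; Q.y = 0.00, A.y = 0.00 ✓; |QA| = 21.80 ✓; ∠(ZA, AQ) = 90.00° ✓; |ZA| = 11.80 ✓; bearing(Z→J) − bearing(Z→A) = 58.00° ✓; |ZJ| = 11.80 ✓; ∠(ZJ, JR) = 97.00° ✗; |JR| = 21.60 ✓.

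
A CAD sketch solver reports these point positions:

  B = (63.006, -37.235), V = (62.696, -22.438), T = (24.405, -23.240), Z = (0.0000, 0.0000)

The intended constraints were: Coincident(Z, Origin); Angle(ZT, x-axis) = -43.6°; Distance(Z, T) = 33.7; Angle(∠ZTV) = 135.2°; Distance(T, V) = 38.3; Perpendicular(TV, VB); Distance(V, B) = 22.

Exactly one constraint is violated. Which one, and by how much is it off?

Distance(V, B) = 22 — off by 7.20.

Z = (0.00, 0.00) ✓; ZT at -43.60° ✓; |ZT| = 33.70 ✓; ∠ZTV = 135.2° ✓; |TV| = 38.30 ✓; ∠(TV, VB) = 90.00° ✓; |VB| = 14.80 ✗.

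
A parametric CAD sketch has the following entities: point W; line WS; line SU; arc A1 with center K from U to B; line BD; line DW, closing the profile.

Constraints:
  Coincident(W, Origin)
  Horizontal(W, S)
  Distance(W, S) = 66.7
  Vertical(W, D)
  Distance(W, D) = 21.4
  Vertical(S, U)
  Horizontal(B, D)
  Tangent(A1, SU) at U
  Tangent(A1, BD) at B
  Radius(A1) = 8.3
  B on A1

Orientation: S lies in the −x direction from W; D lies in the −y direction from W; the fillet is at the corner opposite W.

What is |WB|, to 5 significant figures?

62.197

The virtual corner opposite W is at (-66.700, -21.400). A1 meets SU tangentially, so KU is at right angles to SU and A1 meets BD tangentially, so KB is at right angles to BD, with radius 8.3, so the center K sits 8.3 in from both sides at K = (-58.400, -13.100). That places the tangent points at U = (-66.700, -13.100) on SU and B = (-58.400, -21.400) on BD. Then |WB| = |B − W| = 62.197.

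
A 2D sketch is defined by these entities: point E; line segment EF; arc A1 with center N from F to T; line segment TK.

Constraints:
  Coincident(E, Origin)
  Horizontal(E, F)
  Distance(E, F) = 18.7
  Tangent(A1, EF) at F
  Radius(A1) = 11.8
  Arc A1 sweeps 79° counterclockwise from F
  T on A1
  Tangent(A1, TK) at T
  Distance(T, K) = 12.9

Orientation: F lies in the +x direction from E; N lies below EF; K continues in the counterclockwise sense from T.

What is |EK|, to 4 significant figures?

22.69

E is at the origin; EF is horizontal with |EF| = 18.7 and F on the +x side, so F = (18.70, 0.000). A1 meets EF tangentially, so NF is at right angles to EF, so N = F + (0, -11.8) = (18.70, -11.80). On A1, F sits at bearing 90° from N; a 79° counterclockwise sweep puts T at bearing 169°, so T = N + 11.8·(cos 169°, sin 169°) = (7.117, -9.548). Since A1 is tangent to TK there, NT ⟂ TK, so TK runs along (−sin 169°, cos 169°); with |TK| = 12.9, K = (4.655, -22.21). Then |EK| = |K − E| = 22.69.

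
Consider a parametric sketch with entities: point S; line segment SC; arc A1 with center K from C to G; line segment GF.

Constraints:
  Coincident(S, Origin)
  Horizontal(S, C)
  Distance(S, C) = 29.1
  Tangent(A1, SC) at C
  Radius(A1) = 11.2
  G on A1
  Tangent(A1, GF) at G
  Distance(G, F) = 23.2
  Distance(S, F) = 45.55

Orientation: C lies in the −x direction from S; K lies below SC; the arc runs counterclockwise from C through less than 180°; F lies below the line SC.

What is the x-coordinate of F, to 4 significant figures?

-26.77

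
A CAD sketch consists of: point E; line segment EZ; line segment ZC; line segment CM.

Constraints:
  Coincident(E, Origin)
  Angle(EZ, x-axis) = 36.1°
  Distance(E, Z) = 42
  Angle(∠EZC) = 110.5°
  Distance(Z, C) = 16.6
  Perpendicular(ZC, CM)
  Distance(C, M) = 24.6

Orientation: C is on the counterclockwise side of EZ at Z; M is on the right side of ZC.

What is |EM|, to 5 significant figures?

71.194

∠EZC = 110.5°, so ZC runs at 36.1° + (180° − 110.5°) = 105.60° from the x-axis; with |ZC| = 16.6, C = Z + 16.6·(cos 105.60°, sin 105.60°) = (29.472, 40.735). The perpendicularity gives CM at right angles to ZC; with |CM| = 24.6 on the right of ZC, M = C + 24.6·(0.96316, 0.26892) = (53.165, 47.350). Then |EM| = |M − E| = 71.194.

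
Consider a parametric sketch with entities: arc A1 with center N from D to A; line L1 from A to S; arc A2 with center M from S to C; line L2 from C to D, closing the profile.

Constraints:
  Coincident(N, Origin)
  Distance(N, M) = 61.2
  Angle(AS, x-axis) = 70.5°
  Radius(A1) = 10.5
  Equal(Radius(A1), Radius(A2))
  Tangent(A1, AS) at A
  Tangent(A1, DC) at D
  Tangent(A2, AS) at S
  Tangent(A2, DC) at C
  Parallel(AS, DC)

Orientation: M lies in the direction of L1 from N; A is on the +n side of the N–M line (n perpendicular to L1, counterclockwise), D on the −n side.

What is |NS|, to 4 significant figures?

62.09

Tangency of A1 to both parallel lines with radius 10.5 puts A and D at N ± 10.5·n: A = (-9.898, 3.505), D = (9.898, -3.505). Equal radii place S and C the same way about M: S = M + 10.5·n = (10.53, 61.19), C = M − 10.5·n = (30.33, 54.18). Then |NS| = |S − N| = 62.09.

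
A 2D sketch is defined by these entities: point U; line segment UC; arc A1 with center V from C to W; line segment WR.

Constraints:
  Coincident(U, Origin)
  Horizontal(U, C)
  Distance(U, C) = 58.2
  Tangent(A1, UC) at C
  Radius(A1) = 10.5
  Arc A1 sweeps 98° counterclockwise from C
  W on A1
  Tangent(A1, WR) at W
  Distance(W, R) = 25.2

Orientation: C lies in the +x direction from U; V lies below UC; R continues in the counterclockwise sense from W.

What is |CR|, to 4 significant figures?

37.55

U is at the origin; U and C share the same y with |UC| = 58.2 and C on the +x side, so C = (58.20, 0.000). Since A1 is tangent to UC there, VC ⟂ UC, so V = C + (0, -10.5) = (58.20, -10.50). On A1, C sits at bearing 90° from V; a 98° counterclockwise sweep puts W at bearing 188°, so W = V + 10.5·(cos 188°, sin 188°) = (47.80, -11.96). Tangency of A1 to WR means the radius VW is perpendicular to WR, so WR runs along (−sin 188°, cos 188°); with |WR| = 25.2, R = (51.31, -36.92). Then |CR| = |R − C| = 37.55.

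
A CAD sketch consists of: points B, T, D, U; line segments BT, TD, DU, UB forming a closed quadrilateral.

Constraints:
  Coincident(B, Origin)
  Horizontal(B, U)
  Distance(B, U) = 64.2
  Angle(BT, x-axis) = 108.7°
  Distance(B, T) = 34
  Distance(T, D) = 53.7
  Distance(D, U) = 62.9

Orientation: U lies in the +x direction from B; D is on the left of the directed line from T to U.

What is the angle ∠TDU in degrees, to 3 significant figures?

88.6°

Checks: |BU| = 64.20 ✓; |BT| = 34.00 ✓; |TD| = 53.70 ✓; |DU| = 62.90 ✓.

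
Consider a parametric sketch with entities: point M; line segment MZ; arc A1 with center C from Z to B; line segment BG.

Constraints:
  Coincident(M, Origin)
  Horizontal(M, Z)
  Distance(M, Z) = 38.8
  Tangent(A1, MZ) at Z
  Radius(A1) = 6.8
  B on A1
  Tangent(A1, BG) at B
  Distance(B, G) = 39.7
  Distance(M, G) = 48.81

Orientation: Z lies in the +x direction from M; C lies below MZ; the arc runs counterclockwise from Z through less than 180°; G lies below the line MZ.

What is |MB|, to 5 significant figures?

32.619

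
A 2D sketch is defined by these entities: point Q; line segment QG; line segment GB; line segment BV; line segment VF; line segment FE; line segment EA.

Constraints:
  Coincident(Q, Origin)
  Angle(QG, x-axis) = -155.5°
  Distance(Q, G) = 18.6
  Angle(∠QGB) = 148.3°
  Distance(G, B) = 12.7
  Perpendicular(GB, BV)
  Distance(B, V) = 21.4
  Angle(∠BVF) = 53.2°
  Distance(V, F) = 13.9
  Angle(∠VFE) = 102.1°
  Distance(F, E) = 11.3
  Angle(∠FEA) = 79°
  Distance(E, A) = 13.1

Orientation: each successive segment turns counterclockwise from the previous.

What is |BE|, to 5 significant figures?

6.9963

Q is at the origin; QG runs at -155.5° with length 18.6, so G = (-16.925, -7.7133). ∠QGB = 148.3° gives GB at -123.80° from the x-axis; with |GB| = 12.7, B = (-23.990, -18.267). GB is perpendicular to BV, so BV runs at -33.800°; with |BV| = 21.4, V = (-6.2072, -30.172). ∠BVF = 53.2° gives VF at 93.000° from the x-axis; with |VF| = 13.9, F = (-6.9346, -16.291). ∠VFE = 102.1° gives FE at 170.90° from the x-axis; with |FE| = 11.3, E = (-18.092, -14.503). Then |BE| = |E − B| = 6.9963.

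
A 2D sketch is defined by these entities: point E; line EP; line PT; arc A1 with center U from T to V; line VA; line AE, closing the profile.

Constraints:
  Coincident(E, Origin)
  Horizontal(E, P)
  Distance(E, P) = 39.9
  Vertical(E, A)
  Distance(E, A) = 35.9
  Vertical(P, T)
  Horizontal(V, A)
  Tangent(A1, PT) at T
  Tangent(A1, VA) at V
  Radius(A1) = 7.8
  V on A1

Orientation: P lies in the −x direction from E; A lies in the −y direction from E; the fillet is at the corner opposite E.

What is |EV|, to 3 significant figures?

48.2

The virtual corner opposite E is at (-39.9, -35.9). Tangency of A1 to PT means the radius UT is perpendicular to PT and tangency of A1 to VA means the radius UV is perpendicular to VA, with radius 7.8, so the center U sits 7.8 in from both sides at U = (-32.1, -28.1). That places the tangent points at T = (-39.9, -28.1) on PT and V = (-32.1, -35.9) on VA. Then |EV| = |V − E| = 48.2.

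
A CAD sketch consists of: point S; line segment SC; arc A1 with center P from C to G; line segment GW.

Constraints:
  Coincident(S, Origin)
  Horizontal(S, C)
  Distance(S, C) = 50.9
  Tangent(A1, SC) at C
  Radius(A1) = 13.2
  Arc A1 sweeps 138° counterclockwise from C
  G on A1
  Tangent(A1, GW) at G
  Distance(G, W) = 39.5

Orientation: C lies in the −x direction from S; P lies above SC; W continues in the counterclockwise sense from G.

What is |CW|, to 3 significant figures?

53.5

S is at the origin; SC is horizontal with |SC| = 50.9 and C on the −x side, so C = (-50.9, 0.00). The tangent condition forces PC to be normal to SC, so P = C + (0, 13.2) = (-50.9, 13.2). On A1, C sits at bearing -90° from P; a 138° counterclockwise sweep puts G at bearing 48°, so G = P + 13.2·(cos 48°, sin 48°) = (-42.1, 23.0). Tangency of A1 to GW means the radius PG is perpendicular to GW, so GW runs along (−sin 48°, cos 48°); with |GW| = 39.5, W = (-71.4, 49.4). Then |CW| = |W − C| = 53.5.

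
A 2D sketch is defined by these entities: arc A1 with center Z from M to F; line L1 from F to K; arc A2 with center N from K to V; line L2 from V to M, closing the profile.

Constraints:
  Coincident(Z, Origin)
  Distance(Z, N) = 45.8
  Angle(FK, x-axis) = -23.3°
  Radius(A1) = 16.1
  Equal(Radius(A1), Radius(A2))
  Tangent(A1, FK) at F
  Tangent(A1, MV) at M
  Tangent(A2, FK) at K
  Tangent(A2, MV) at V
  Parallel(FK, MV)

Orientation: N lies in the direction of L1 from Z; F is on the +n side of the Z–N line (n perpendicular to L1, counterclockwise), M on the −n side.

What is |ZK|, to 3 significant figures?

48.5

The slot axis is L1's direction at -23.3°, so u = (cos -23.3°, sin -23.3°) = (0.918, -0.396) and n = (−sin -23.3°, cos -23.3°) = (0.396, 0.918). Z is at the origin and N lies 45.8 along u from Z, so N = 45.8·u = (42.1, -18.1). Tangency of A1 to both parallel lines with radius 16.1 puts F and M at Z ± 16.1·n: F = (6.37, 14.8), M = (-6.37, -14.8). Equal radii place K and V the same way about N: K = N + 16.1·n = (48.4, -3.33), V = N − 16.1·n = (35.7, -32.9). Then |ZK| = |K − Z| = 48.5.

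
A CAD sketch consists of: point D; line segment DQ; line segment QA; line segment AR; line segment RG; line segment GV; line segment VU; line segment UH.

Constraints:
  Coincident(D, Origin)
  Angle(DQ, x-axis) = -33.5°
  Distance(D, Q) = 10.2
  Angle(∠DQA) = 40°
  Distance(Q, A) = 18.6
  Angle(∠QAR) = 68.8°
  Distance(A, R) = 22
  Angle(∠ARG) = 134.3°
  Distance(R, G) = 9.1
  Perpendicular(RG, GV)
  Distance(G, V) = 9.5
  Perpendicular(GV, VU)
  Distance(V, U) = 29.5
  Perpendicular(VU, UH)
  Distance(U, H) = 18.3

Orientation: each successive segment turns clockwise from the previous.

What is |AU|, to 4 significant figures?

8.022

D is at the origin; DQ runs at -33.5° with length 10.2, so Q = (8.506, -5.630). ∠DQA = 40.0° gives QA at -173.5° from the x-axis; with |QA| = 18.6, A = (-9.975, -7.735). ∠QAR = 68.8° gives AR at 75.30° from the x-axis; with |AR| = 22.0, R = (-4.392, 13.54). ∠ARG = 134.3° gives RG at 29.60° from the x-axis; with |RG| = 9.1, G = (3.520, 18.04). RG ⟂ GV, so GV runs at -60.40°; with |GV| = 9.5, V = (8.213, 9.779). The perpendicularity gives VU at right angles to GV, so VU runs at -150.4°; with |VU| = 29.5, U = (-17.44, -4.792). Then |AU| = |U − A| = 8.022.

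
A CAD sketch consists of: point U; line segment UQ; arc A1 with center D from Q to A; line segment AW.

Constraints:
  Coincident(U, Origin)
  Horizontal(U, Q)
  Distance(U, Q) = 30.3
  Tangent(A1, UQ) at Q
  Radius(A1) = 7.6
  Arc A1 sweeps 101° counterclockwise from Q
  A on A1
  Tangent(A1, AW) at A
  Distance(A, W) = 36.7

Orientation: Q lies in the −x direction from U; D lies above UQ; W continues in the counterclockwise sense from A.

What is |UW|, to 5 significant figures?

54.059

U is at the origin; U and Q share the same y with |UQ| = 30.3 and Q on the −x side, so Q = (-30.300, 0.0000). A1 meets UQ tangentially, so DQ is at right angles to UQ, so D = Q + (0, 7.6) = (-30.300, 7.6000). On A1, Q sits at bearing -90° from D; a 101° counterclockwise sweep puts A at bearing 11°, so A = D + 7.6·(cos 11°, sin 11°) = (-22.840, 9.0501). The tangent condition forces DA to be normal to AW, so AW runs along (−sin 11°, cos 11°); with |AW| = 36.7, W = (-29.842, 45.076). Then |UW| = |W − U| = 54.059.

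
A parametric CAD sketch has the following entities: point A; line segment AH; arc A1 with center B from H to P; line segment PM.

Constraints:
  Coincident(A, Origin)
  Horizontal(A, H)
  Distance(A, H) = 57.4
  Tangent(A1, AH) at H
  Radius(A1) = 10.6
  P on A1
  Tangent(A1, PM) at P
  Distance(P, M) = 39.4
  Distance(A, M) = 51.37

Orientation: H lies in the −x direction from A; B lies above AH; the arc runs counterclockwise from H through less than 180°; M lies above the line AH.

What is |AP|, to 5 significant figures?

48.249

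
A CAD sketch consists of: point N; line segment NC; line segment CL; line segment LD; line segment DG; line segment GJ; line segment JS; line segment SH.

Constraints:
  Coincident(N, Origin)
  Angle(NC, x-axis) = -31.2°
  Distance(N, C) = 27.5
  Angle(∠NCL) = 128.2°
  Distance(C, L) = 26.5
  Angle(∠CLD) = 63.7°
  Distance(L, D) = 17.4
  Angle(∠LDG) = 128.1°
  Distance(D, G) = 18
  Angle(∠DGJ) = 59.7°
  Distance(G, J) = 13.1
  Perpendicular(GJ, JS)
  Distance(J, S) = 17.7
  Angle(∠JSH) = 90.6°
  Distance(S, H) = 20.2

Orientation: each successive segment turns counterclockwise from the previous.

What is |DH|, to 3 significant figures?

16.4

GJ is perpendicular to JS, so JS runs at 39.1°; with |JS| = 17.7, S = (39.8, 5.21). ∠JSH = 90.6° gives SH at 129° from the x-axis; with |SH| = 20.2, H = (27.3, 21.0). Then |DH| = |H − D| = 16.4.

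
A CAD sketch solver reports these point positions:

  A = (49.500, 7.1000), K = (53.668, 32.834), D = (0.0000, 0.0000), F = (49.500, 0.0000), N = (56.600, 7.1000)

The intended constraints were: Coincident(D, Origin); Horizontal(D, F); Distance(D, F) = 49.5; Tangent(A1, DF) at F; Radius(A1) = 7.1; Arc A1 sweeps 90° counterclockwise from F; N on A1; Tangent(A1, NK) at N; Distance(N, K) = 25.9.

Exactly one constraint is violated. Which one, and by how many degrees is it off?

Tangent(A1, NK) at N — off by 6.50°.

D = (0.00, 0.00) ✓; D.y = 0.00, F.y = 0.00 ✓; |DF| = 49.50 ✓; ∠(AF, FD) = 90.00° ✓; |AF| = 7.100 ✓; bearing(A→N) − bearing(A→F) = 90.00° ✓; |AN| = 7.100 ✓; ∠(AN, NK) = 83.50° ✗; |NK| = 25.90 ✓.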